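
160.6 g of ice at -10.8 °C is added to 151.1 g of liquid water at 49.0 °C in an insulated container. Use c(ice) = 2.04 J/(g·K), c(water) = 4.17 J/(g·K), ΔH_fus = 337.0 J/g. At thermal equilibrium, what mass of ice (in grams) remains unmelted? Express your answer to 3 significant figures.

Heat to warm all ice to 0 °C: 160.6×2.04×10.8 = 3538.3 J
Heat released by water cooling to 0 °C: 151.1×4.17×49.0 = 30874 J
30874 J < 3538.3 + 160.6×337.0 = 57660.5 J, so not all ice melts; final T = 0 °C.
Heat left for melting: 30874 − 3538.3 = 27335.7 J
Mass melted = 27335.7 / 337.0 = 81.11 g
Ice remaining = 160.6 − 81.11 = 79.49 g

m_ice remaining = 79.5 g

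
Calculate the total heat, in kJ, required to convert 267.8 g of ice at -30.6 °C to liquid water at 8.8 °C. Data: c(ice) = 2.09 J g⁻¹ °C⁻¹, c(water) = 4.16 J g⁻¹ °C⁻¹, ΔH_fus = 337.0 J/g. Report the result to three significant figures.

q = 117 kJ

q1 (heat ice -30.6→0.0 °C): 267.8 × 2.09 × 30.6 = 17127 J
q2 (melt at 0 °C): 267.8 × 337.0 = 90249 J
q3 (heat water 0.0→8.8 °C): 267.8 × 4.16 × 8.8 = 9804 J
Total: 17127 + 90249 + 9804 = 117180 J = 117 kJ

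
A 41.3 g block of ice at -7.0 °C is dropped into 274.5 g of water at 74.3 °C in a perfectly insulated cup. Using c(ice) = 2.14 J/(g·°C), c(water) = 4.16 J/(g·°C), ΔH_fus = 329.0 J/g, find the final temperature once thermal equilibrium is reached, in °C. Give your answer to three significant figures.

Heat to bring ice to 0 °C and melt it: q₁ = 41.3×2.14×7.0 + 41.3×329.0 = 14206 J
Heat the water can supply cooling to 0 °C: 274.5×4.16×74.3 = 84844.7 J > q₁, so all ice melts.
Energy balance: 274.5×4.16×(74.3 − T) = 14206 + 41.3×4.16×(T − 0)
1141.92(74.3 − T) = 14206 + 171.808 T
84844.7 − 14206 = 1313.728 T
T = 70638.7 / 1313.728 = 53.77 °C

T_f = 53.8 °C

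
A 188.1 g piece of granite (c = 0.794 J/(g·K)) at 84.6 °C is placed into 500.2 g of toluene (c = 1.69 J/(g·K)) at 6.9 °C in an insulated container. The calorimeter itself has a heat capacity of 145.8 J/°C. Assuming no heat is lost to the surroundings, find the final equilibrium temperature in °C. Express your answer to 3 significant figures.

Heat lost by granite = heat gained by toluene + calorimeter.
(188.1)(0.794)(84.6 − T) = [(500.2)(1.69) + 145.8](T − 6.9)
149.3514 (84.6 − T) = 991.138 (T − 6.9)
12635 − 149.3514 T = 991.138 T − 6838.9
19473.9 = 1140.4894 T
T = 17.08 °C

T_f = 17.1 °C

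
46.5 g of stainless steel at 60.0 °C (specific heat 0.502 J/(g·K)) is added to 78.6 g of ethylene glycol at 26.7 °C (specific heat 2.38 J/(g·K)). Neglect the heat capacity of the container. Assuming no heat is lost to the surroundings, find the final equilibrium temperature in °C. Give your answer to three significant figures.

Heat lost by stainless steel = heat gained by ethylene glycol.
(46.5)(0.502)(60.0 − T) = (78.6)(2.38)(T − 26.7)
23.343 (60.0 − T) = 187.068 (T − 26.7)
1400.6 − 23.343 T = 187.068 T − 4994.7
6395.3 = 210.411 T
T = 30.39 °C

T_f = 30.4 °C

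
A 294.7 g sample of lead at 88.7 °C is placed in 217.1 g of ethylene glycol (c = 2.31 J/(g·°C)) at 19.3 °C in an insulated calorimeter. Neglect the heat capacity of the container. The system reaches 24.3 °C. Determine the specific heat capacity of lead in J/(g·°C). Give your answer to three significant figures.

c = 0.132 J/(g·°C)

q_gained = (217.1 × 2.31) × (24.3 − 19.3) = 2508 J
q_lost = 294.7 × c × (88.7 − 24.3) = 18978.68 c
Set equal: c = 2508 / 18978.68 = 0.132 J/(g·°C)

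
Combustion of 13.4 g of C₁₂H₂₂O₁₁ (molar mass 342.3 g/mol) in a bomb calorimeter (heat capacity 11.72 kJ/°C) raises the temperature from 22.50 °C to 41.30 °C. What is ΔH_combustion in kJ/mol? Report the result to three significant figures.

ΔH = -5630 kJ/mol

ΔT = 41.30 − 22.50 = 18.80 °C
q_cal = C_cal × ΔT = 11.72 × 18.80 = 220.336 kJ
n = 13.4 / 342.3 = 0.03915 mol
q_rxn = −q_cal = -220.336 kJ
ΔH = -220.336 / 0.03915 = -5628 kJ/mol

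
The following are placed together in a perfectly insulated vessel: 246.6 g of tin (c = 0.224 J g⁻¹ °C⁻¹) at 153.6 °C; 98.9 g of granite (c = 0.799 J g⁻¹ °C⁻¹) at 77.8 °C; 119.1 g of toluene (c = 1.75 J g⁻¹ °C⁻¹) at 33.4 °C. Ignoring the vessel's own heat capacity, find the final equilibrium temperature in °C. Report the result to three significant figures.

T_f = 63.0 °C

Σ mᵢcᵢ(T − Tᵢ) = 0  ⇒  T = Σ mᵢcᵢTᵢ / Σ mᵢcᵢ
Σ mᵢcᵢ = 246.6×0.224 + 98.9×0.799 + 119.1×1.75 = 342.6845
Σ mᵢcᵢTᵢ = 55.2384×153.6 + 79.0211×77.8 + 208.425×33.4 = 21594
T = 21594 / 342.6845 = 63.01 °C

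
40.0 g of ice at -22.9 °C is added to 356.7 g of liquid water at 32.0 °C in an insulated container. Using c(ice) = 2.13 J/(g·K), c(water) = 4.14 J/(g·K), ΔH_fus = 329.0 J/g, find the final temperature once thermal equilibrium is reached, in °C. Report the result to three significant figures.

T_f = 19.6 °C

Heat to bring ice to 0 °C and melt it: q₁ = 40.0×2.13×22.9 + 40.0×329.0 = 15111 J
Heat the water can supply cooling to 0 °C: 356.7×4.14×32.0 = 47255.6 J > q₁, so all ice melts.
Energy balance: 356.7×4.14×(32.0 − T) = 15111 + 40.0×4.14×(T − 0)
1476.738(32.0 − T) = 15111 + 165.6 T
47255.6 − 15111 = 1642.338 T
T = 32144.6 / 1642.338 = 19.57 °C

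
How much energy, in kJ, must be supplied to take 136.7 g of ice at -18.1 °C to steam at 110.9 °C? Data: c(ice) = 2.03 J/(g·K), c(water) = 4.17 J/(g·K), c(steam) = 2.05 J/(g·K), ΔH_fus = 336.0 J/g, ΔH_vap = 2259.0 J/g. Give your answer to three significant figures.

q1 (heat ice -18.1→0.0 °C): 136.7 × 2.03 × 18.1 = 5023 J
q2 (melt at 0 °C): 136.7 × 336.0 = 45931 J
q3 (heat water 0.0→100.0 °C): 136.7 × 4.17 × 100.0 = 57004 J
q4 (vaporize at 100 °C): 136.7 × 2259.0 = 308805 J
q5 (heat steam 100.0→110.9 °C): 136.7 × 2.05 × 10.9 = 3055 J
Total: 5023 + 45931 + 57004 + 308805 + 3055 = 419818 J = 420 kJ

q = 420 kJ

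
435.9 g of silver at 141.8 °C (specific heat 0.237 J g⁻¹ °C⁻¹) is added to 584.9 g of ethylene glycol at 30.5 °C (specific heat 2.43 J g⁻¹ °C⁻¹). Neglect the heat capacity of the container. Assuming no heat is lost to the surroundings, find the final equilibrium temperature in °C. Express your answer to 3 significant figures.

T_f = 38.0 °C

Heat lost by silver = heat gained by ethylene glycol.
(435.9)(0.237)(141.8 − T) = (584.9)(2.43)(T − 30.5)
103.3083 (141.8 − T) = 1421.307 (T − 30.5)
14649 − 103.3083 T = 1421.307 T − 43350
57999 = 1524.6153 T
T = 38.04 °C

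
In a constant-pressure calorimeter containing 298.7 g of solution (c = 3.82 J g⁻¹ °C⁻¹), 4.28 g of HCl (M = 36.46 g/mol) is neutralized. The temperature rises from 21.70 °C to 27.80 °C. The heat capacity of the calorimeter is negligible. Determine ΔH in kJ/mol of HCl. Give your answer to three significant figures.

|ΔT| = |27.80 − 21.70| = 6.10 °C
|q_surr| = (298.7 × 3.82) × 6.10 = 1141.034 × 6.10 = 6960 J
n(HCl) = 4.28 / 36.46 = 0.1174 mol
Temperature rose, so q_rxn = −|q_surr| = -6.960 kJ
ΔH = q_rxn / n = -59.28 kJ/mol

ΔH = -59.3 kJ/mol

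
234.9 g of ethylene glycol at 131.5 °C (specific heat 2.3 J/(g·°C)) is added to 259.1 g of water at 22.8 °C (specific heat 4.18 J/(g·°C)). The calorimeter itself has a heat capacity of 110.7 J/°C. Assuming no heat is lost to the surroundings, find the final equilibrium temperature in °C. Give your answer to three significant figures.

T_f = 56.7 °C

Heat lost by ethylene glycol = heat gained by water + calorimeter.
(234.9)(2.3)(131.5 − T) = [(259.1)(4.18) + 110.7](T − 22.8)
540.27 (131.5 − T) = 1193.738 (T − 22.8)
71046 − 540.27 T = 1193.738 T − 27217
98263 = 1734.008 T
T = 56.67 °C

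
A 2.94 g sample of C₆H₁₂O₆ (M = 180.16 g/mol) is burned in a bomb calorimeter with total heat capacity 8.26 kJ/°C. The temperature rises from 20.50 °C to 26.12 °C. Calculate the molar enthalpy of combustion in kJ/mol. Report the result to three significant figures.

ΔH = -2840 kJ/mol

ΔT = 26.12 − 20.50 = 5.62 °C
q_cal = C_cal × ΔT = 8.26 × 5.62 = 46.4212 kJ
n = 2.94 / 180.16 = 0.01632 mol
q_rxn = −q_cal = -46.4212 kJ
ΔH = -46.4212 / 0.01632 = -2844 kJ/mol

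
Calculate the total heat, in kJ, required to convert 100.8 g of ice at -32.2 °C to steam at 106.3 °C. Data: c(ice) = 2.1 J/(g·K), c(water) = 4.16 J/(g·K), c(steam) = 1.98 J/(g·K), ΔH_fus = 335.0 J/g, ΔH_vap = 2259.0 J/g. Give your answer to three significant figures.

q = 311 kJ

q1 (heat ice -32.2→0.0 °C): 100.8 × 2.1 × 32.2 = 6816 J
q2 (melt at 0 °C): 100.8 × 335.0 = 33768 J
q3 (heat water 0.0→100.0 °C): 100.8 × 4.16 × 100.0 = 41933 J
q4 (vaporize at 100 °C): 100.8 × 2259.0 = 227707 J
q5 (heat steam 100.0→106.3 °C): 100.8 × 1.98 × 6.3 = 1257 J
Total: 6816 + 33768 + 41933 + 227707 + 1257 = 311481 J = 311 kJ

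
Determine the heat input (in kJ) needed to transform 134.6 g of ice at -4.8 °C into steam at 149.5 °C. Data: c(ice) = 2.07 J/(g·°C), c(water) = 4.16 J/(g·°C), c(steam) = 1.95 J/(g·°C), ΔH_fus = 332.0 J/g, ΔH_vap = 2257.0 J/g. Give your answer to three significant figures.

q1 (heat ice -4.8→0.0 °C): 134.6 × 2.07 × 4.8 = 1337 J
q2 (melt at 0 °C): 134.6 × 332.0 = 44687 J
q3 (heat water 0.0→100.0 °C): 134.6 × 4.16 × 100.0 = 55994 J
q4 (vaporize at 100 °C): 134.6 × 2257.0 = 303792 J
q5 (heat steam 100.0→149.5 °C): 134.6 × 1.95 × 49.5 = 12992 J
Total: 1337 + 44687 + 55994 + 303792 + 12992 = 418802 J = 419 kJ

q = 419 kJ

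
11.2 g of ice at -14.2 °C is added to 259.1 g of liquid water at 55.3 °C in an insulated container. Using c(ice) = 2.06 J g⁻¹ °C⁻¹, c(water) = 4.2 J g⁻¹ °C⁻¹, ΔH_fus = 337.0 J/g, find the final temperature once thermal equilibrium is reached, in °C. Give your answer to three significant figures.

T_f = 49.4 °C

Heat to bring ice to 0 °C and melt it: q₁ = 11.2×2.06×14.2 + 11.2×337.0 = 4102.0 J
Heat the water can supply cooling to 0 °C: 259.1×4.2×55.3 = 60178.6 J > q₁, so all ice melts.
Energy balance: 259.1×4.2×(55.3 − T) = 4102.0 + 11.2×4.2×(T − 0)
1088.22(55.3 − T) = 4102.0 + 47.04 T
60178.6 − 4102.0 = 1135.26 T
T = 56076.6 / 1135.26 = 49.40 °C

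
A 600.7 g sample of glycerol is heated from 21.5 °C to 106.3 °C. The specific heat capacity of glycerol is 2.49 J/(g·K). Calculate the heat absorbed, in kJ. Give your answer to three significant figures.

q = m c ΔT = 600.7 × 2.49 × (106.3 − 21.5)
q = 600.7 × 2.49 × 84.8 = 126800 J = 127 kJ

q = 127 kJ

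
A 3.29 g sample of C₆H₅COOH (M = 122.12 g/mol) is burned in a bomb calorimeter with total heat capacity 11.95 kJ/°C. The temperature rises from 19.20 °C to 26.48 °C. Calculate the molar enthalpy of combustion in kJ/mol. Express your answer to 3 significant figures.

ΔH = -3230 kJ/mol

ΔT = 26.48 − 19.20 = 7.28 °C
q_cal = C_cal × ΔT = 11.95 × 7.28 = 86.996 kJ
n = 3.29 / 122.12 = 0.02694 mol
q_rxn = −q_cal = -86.996 kJ
ΔH = -86.996 / 0.02694 = -3229 kJ/mol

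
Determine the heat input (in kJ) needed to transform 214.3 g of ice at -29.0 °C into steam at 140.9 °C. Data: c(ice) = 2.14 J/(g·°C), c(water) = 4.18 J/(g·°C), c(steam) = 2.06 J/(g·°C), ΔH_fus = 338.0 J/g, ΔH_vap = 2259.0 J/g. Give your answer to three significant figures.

q = 677 kJ

q1 (heat ice -29.0→0.0 °C): 214.3 × 2.14 × 29.0 = 13299 J
q2 (melt at 0 °C): 214.3 × 338.0 = 72433 J
q3 (heat water 0.0→100.0 °C): 214.3 × 4.18 × 100.0 = 89577 J
q4 (vaporize at 100 °C): 214.3 × 2259.0 = 484104 J
q5 (heat steam 100.0→140.9 °C): 214.3 × 2.06 × 40.9 = 18056 J
Total: 13299 + 72433 + 89577 + 484104 + 18056 = 677469 J = 677 kJ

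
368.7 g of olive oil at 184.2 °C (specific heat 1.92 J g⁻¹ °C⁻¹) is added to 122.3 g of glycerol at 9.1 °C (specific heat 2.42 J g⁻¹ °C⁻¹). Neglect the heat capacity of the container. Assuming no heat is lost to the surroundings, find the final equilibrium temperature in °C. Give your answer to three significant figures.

T_f = 133 °C

Heat lost by olive oil = heat gained by glycerol.
(368.7)(1.92)(184.2 − T) = (122.3)(2.42)(T − 9.1)
707.904 (184.2 − T) = 295.966 (T − 9.1)
130400 − 707.904 T = 295.966 T − 2693.3
133093.3 = 1003.870 T
T = 132.6 °C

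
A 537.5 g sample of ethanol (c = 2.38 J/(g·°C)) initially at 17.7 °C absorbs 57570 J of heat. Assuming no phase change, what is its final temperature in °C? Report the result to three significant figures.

T_f = 62.7 °C

ΔT = q / (m c) = 57570 / (537.5 × 2.38) = 45.00 °C
T_f = 17.7 + 45.00 = 62.70 °C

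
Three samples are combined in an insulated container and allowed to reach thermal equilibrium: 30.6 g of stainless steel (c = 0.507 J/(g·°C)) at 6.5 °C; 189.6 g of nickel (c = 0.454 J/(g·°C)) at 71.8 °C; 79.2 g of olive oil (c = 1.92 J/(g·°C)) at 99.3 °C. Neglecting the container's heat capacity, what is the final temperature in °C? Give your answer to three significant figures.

T_f = 84.3 °C

Σ mᵢcᵢ(T − Tᵢ) = 0  ⇒  T = Σ mᵢcᵢTᵢ / Σ mᵢcᵢ
Σ mᵢcᵢ = 30.6×0.507 + 189.6×0.454 + 79.2×1.92 = 253.6566
Σ mᵢcᵢTᵢ = 15.5142×6.5 + 86.0784×71.8 + 152.064×99.3 = 21381
T = 21381 / 253.6566 = 84.29 °C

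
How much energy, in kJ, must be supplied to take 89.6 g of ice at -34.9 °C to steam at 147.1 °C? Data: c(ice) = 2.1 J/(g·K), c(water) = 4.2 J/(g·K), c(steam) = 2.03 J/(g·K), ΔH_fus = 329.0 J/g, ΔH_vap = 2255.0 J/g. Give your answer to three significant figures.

q1 (heat ice -34.9→0.0 °C): 89.6 × 2.1 × 34.9 = 6567 J
q2 (melt at 0 °C): 89.6 × 329.0 = 29478 J
q3 (heat water 0.0→100.0 °C): 89.6 × 4.2 × 100.0 = 37632 J
q4 (vaporize at 100 °C): 89.6 × 2255.0 = 202048 J
q5 (heat steam 100.0→147.1 °C): 89.6 × 2.03 × 47.1 = 8567 J
Total: 6567 + 29478 + 37632 + 202048 + 8567 = 284292 J = 284 kJ

q = 284 kJ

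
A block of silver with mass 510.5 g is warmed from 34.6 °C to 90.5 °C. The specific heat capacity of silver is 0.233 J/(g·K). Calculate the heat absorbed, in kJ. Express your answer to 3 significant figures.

q = m c ΔT = 510.5 × 0.233 × (90.5 − 34.6)
q = 510.5 × 0.233 × 55.9 = 6649 J = 6.65 kJ

q = 6.65 kJ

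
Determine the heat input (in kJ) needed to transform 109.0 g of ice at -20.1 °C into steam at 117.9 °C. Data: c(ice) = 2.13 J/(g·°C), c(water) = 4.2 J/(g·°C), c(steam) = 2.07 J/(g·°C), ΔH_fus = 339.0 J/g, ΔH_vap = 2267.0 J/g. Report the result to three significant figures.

q = 339 kJ

q1 (heat ice -20.1→0.0 °C): 109.0 × 2.13 × 20.1 = 4667 J
q2 (melt at 0 °C): 109.0 × 339.0 = 36951 J
q3 (heat water 0.0→100.0 °C): 109.0 × 4.2 × 100.0 = 45780 J
q4 (vaporize at 100 °C): 109.0 × 2267.0 = 247103 J
q5 (heat steam 100.0→117.9 °C): 109.0 × 2.07 × 17.9 = 4039 J
Total: 4667 + 36951 + 45780 + 247103 + 4039 = 338540 J = 339 kJ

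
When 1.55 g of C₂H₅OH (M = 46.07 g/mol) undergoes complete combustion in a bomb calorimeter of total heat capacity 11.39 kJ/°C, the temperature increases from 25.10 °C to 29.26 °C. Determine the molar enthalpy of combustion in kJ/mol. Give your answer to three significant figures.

ΔT = 29.26 − 25.10 = 4.16 °C
q_cal = C_cal × ΔT = 11.39 × 4.16 = 47.3824 kJ
n = 1.55 / 46.07 = 0.03364 mol
q_rxn = −q_cal = -47.3824 kJ
ΔH = -47.3824 / 0.03364 = -1409 kJ/mol

ΔH = -1410 kJ/mol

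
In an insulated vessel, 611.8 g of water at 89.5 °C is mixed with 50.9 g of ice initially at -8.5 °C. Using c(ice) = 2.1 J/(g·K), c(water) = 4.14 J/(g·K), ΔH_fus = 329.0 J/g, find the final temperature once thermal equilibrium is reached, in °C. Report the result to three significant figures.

Heat to bring ice to 0 °C and melt it: q₁ = 50.9×2.1×8.5 + 50.9×329.0 = 17655 J
Heat the water can supply cooling to 0 °C: 611.8×4.14×89.5 = 226690 J > q₁, so all ice melts.
Energy balance: 611.8×4.14×(89.5 − T) = 17655 + 50.9×4.14×(T − 0)
2532.852(89.5 − T) = 17655 + 210.726 T
226690 − 17655 = 2743.578 T
T = 209035 / 2743.578 = 76.19 °C

T_f = 76.2 °C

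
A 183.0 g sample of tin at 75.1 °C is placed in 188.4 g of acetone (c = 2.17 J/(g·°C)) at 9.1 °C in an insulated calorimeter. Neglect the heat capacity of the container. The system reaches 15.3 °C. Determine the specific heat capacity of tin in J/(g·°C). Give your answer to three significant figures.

q_gained = (188.4 × 2.17) × (15.3 − 9.1) = 2535 J
q_lost = 183.0 × c × (75.1 − 15.3) = 10943.4 c
Set equal: c = 2535 / 10943.4 = 0.232 J/(g·°C)

c = 0.232 J/(g·°C)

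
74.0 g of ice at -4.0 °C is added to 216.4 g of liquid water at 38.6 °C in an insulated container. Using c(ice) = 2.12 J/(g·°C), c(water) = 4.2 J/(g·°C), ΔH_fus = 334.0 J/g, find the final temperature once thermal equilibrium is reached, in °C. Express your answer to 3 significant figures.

T_f = 7.99 °C

Heat to bring ice to 0 °C and melt it: q₁ = 74.0×2.12×4.0 + 74.0×334.0 = 25343.5 J
Heat the water can supply cooling to 0 °C: 216.4×4.2×38.6 = 35082.77 J > q₁, so all ice melts.
Energy balance: 216.4×4.2×(38.6 − T) = 25343.5 + 74.0×4.2×(T − 0)
908.88(38.6 − T) = 25343.5 + 310.8 T
35082.77 − 25343.5 = 1219.68 T
T = 9739.27 / 1219.68 = 7.985 °C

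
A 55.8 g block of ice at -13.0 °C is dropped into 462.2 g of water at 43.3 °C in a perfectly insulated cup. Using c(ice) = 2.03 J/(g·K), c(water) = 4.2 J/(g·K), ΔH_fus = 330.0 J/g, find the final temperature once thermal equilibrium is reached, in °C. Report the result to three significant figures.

T_f = 29.5 °C

Heat to bring ice to 0 °C and melt it: q₁ = 55.8×2.03×13.0 + 55.8×330.0 = 19887 J
Heat the water can supply cooling to 0 °C: 462.2×4.2×43.3 = 84055.7 J > q₁, so all ice melts.
Energy balance: 462.2×4.2×(43.3 − T) = 19887 + 55.8×4.2×(T − 0)
1941.24(43.3 − T) = 19887 + 234.36 T
84055.7 − 19887 = 2175.60 T
T = 64168.7 / 2175.60 = 29.49 °C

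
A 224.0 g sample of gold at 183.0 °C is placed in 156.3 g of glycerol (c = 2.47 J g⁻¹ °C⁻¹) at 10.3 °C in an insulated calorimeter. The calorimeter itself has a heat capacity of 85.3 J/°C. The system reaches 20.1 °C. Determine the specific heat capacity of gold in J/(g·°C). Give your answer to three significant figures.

q_gained = (156.3 × 2.47 + 85.3) × (20.1 − 10.3) = 4619 J
q_lost = 224.0 × c × (183.0 − 20.1) = 36489.6 c
Set equal: c = 4619 / 36489.6 = 0.127 J/(g·°C)

c = 0.127 J/(g·°C)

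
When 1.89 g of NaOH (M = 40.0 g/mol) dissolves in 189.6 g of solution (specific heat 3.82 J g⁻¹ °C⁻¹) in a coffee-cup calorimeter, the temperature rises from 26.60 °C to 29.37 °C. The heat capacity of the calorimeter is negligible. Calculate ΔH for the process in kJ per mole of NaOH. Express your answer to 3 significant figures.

|ΔT| = |29.37 − 26.60| = 2.77 °C
|q_surr| = (189.6 × 3.82) × 2.77 = 724.272 × 2.77 = 2006 J
n(NaOH) = 1.89 / 40.0 = 0.04725 mol
Temperature rose, so q_rxn = −|q_surr| = -2.006 kJ
ΔH = q_rxn / n = -42.46 kJ/mol

ΔH = -42.5 kJ/mol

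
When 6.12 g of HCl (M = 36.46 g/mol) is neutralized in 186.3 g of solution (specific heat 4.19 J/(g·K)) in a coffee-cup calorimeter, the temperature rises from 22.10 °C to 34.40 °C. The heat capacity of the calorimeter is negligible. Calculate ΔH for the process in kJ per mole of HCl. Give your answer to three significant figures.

|ΔT| = |34.40 − 22.10| = 12.30 °C
|q_surr| = (186.3 × 4.19) × 12.30 = 780.597 × 12.30 = 9601 J
n(HCl) = 6.12 / 36.46 = 0.1679 mol
Temperature rose, so q_rxn = −|q_surr| = -9.601 kJ
ΔH = q_rxn / n = -57.18 kJ/mol

ΔH = -57.2 kJ/mol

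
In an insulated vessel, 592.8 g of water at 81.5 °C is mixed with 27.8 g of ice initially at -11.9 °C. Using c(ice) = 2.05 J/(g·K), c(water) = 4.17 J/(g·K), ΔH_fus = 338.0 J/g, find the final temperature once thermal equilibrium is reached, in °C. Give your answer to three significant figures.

T_f = 74.0 °C

Heat to bring ice to 0 °C and melt it: q₁ = 27.8×2.05×11.9 + 27.8×338.0 = 10075 J
Heat the water can supply cooling to 0 °C: 592.8×4.17×81.5 = 201466 J > q₁, so all ice melts.
Energy balance: 592.8×4.17×(81.5 − T) = 10075 + 27.8×4.17×(T − 0)
2471.976(81.5 − T) = 10075 + 115.926 T
201466 − 10075 = 2587.902 T
T = 191391 / 2587.902 = 73.96 °C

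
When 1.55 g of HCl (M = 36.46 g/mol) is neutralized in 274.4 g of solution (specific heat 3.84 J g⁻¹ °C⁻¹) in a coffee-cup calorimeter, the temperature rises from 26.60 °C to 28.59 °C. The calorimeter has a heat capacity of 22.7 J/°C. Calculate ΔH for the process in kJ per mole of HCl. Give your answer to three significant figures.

|ΔT| = |28.59 − 26.60| = 1.99 °C
|q_surr| = (274.4 × 3.84 + 22.7) × 1.99 = 1076.396 × 1.99 = 2142 J
n(HCl) = 1.55 / 36.46 = 0.04251 mol
Temperature rose, so q_rxn = −|q_surr| = -2.142 kJ
ΔH = q_rxn / n = -50.39 kJ/mol

ΔH = -50.4 kJ/mol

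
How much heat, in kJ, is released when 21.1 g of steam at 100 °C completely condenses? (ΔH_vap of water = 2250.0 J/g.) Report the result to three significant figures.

q = 47.5 kJ

q = m × ΔH_vap = 21.1 × 2250.0 = 47480 J = 47.5 kJ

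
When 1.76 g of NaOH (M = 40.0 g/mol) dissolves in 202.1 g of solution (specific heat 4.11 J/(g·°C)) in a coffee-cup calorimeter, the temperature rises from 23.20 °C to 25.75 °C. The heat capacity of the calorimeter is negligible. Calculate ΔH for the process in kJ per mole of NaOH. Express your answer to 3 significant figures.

|ΔT| = |25.75 − 23.20| = 2.55 °C
|q_surr| = (202.1 × 4.11) × 2.55 = 830.631 × 2.55 = 2118 J
n(NaOH) = 1.76 / 40.0 = 0.04400 mol
Temperature rose, so q_rxn = −|q_surr| = -2.118 kJ
ΔH = q_rxn / n = -48.14 kJ/mol

ΔH = -48.1 kJ/mol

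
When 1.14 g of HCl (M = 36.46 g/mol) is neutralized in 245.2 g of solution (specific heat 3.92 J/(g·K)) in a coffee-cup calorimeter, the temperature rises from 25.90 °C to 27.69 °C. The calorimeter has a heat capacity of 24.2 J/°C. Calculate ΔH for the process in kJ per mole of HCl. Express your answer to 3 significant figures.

|ΔT| = |27.69 − 25.90| = 1.79 °C
|q_surr| = (245.2 × 3.92 + 24.2) × 1.79 = 985.384 × 1.79 = 1764 J
n(HCl) = 1.14 / 36.46 = 0.03127 mol
Temperature rose, so q_rxn = −|q_surr| = -1.764 kJ
ΔH = q_rxn / n = -56.41 kJ/mol

ΔH = -56.4 kJ/mol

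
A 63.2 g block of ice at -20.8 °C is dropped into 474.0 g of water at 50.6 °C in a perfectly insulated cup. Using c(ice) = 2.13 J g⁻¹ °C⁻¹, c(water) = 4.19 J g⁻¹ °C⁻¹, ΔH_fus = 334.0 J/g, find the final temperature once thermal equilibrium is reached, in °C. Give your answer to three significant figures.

T_f = 34.0 °C

Heat to bring ice to 0 °C and melt it: q₁ = 63.2×2.13×20.8 + 63.2×334.0 = 23909 J
Heat the water can supply cooling to 0 °C: 474.0×4.19×50.6 = 100495 J > q₁, so all ice melts.
Energy balance: 474.0×4.19×(50.6 − T) = 23909 + 63.2×4.19×(T − 0)
1986.06(50.6 − T) = 23909 + 264.808 T
100495 − 23909 = 2250.868 T
T = 76586 / 2250.868 = 34.03 °C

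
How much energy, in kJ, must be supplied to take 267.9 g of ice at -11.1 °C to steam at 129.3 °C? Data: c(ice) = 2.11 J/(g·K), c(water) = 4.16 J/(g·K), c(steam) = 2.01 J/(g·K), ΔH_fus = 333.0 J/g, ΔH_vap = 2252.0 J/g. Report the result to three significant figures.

q = 826 kJ

q1 (heat ice -11.1→0.0 °C): 267.9 × 2.11 × 11.1 = 6274 J
q2 (melt at 0 °C): 267.9 × 333.0 = 89211 J
q3 (heat water 0.0→100.0 °C): 267.9 × 4.16 × 100.0 = 111446 J
q4 (vaporize at 100 °C): 267.9 × 2252.0 = 603311 J
q5 (heat steam 100.0→129.3 °C): 267.9 × 2.01 × 29.3 = 15777 J
Total: 6274 + 89211 + 111446 + 603311 + 15777 = 826019 J = 826 kJ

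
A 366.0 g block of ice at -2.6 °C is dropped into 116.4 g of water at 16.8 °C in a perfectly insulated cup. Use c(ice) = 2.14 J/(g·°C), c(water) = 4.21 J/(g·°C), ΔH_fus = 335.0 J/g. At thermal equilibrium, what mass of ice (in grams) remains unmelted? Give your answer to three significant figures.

m_ice remaining = 348 g

Heat to warm all ice to 0 °C: 366.0×2.14×2.6 = 2036.4 J
Heat released by water cooling to 0 °C: 116.4×4.21×16.8 = 8232.7 J
8232.7 J < 2036.4 + 366.0×335.0 = 124646.4 J, so not all ice melts; final T = 0 °C.
Heat left for melting: 8232.7 − 2036.4 = 6196.3 J
Mass melted = 6196.3 / 335.0 = 18.50 g
Ice remaining = 366.0 − 18.50 = 347.50 g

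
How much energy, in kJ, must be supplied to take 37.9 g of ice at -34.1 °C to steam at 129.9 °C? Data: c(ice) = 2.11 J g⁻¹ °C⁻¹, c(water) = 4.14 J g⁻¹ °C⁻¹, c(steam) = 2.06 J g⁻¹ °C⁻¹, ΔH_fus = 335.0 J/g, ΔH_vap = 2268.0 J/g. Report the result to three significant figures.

q = 119 kJ

q1 (heat ice -34.1→0.0 °C): 37.9 × 2.11 × 34.1 = 2727 J
q2 (melt at 0 °C): 37.9 × 335.0 = 12697 J
q3 (heat water 0.0→100.0 °C): 37.9 × 4.14 × 100.0 = 15691 J
q4 (vaporize at 100 °C): 37.9 × 2268.0 = 85957 J
q5 (heat steam 100.0→129.9 °C): 37.9 × 2.06 × 29.9 = 2334 J
Total: 2727 + 12697 + 15691 + 85957 + 2334 = 119406 J = 119 kJ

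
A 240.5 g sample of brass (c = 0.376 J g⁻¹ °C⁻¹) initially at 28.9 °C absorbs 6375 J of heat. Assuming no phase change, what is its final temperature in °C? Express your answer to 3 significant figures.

ΔT = q / (m c) = 6375 / (240.5 × 0.376) = 70.50 °C
T_f = 28.9 + 70.50 = 99.40 °C

T_f = 99.4 °C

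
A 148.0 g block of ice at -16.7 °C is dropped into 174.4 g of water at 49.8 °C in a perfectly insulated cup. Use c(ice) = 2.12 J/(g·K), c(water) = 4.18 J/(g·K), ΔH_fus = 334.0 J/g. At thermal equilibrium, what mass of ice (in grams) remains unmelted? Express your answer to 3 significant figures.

Heat to warm all ice to 0 °C: 148.0×2.12×16.7 = 5239.8 J
Heat released by water cooling to 0 °C: 174.4×4.18×49.8 = 36304 J
36304 J < 5239.8 + 148.0×334.0 = 54671.8 J, so not all ice melts; final T = 0 °C.
Heat left for melting: 36304 − 5239.8 = 31064.2 J
Mass melted = 31064.2 / 334.0 = 93.01 g
Ice remaining = 148.0 − 93.01 = 54.99 g

m_ice remaining = 55.0 g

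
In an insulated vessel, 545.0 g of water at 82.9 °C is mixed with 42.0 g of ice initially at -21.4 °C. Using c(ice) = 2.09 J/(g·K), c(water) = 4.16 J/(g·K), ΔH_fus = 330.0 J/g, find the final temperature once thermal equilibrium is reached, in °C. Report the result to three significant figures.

Heat to bring ice to 0 °C and melt it: q₁ = 42.0×2.09×21.4 + 42.0×330.0 = 15738 J
Heat the water can supply cooling to 0 °C: 545.0×4.16×82.9 = 187951 J > q₁, so all ice melts.
Energy balance: 545.0×4.16×(82.9 − T) = 15738 + 42.0×4.16×(T − 0)
2267.2(82.9 − T) = 15738 + 174.72 T
187951 − 15738 = 2441.92 T
T = 172213 / 2441.92 = 70.52 °C

T_f = 70.5 °C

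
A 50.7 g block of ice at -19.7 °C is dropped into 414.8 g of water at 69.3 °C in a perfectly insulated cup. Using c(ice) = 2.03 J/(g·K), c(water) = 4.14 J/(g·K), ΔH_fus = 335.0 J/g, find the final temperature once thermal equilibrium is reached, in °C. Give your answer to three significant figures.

Heat to bring ice to 0 °C and melt it: q₁ = 50.7×2.03×19.7 + 50.7×335.0 = 19012 J
Heat the water can supply cooling to 0 °C: 414.8×4.14×69.3 = 119007 J > q₁, so all ice melts.
Energy balance: 414.8×4.14×(69.3 − T) = 19012 + 50.7×4.14×(T − 0)
1717.272(69.3 − T) = 19012 + 209.898 T
119007 − 19012 = 1927.170 T
T = 99995 / 1927.170 = 51.89 °C

T_f = 51.9 °C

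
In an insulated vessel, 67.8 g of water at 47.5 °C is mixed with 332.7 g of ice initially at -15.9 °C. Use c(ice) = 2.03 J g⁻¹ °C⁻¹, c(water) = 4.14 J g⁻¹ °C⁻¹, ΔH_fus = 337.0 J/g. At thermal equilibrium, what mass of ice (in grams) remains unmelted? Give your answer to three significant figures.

m_ice remaining = 325 g

Heat to warm all ice to 0 °C: 332.7×2.03×15.9 = 10739 J
Heat released by water cooling to 0 °C: 67.8×4.14×47.5 = 13333 J
13333 J < 10739 + 332.7×337.0 = 122858.9 J, so not all ice melts; final T = 0 °C.
Heat left for melting: 13333 − 10739 = 2594 J
Mass melted = 2594 / 337.0 = 7.697 g
Ice remaining = 332.7 − 7.697 = 325.003 g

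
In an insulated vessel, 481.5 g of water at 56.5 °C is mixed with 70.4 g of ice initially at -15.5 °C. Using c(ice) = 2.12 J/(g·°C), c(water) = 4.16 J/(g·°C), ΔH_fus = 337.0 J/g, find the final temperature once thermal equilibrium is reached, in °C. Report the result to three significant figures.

Heat to bring ice to 0 °C and melt it: q₁ = 70.4×2.12×15.5 + 70.4×337.0 = 26038 J
Heat the water can supply cooling to 0 °C: 481.5×4.16×56.5 = 113172 J > q₁, so all ice melts.
Energy balance: 481.5×4.16×(56.5 − T) = 26038 + 70.4×4.16×(T − 0)
2003.04(56.5 − T) = 26038 + 292.864 T
113172 − 26038 = 2295.904 T
T = 87134 / 2295.904 = 37.95 °C

T_f = 38.0 °C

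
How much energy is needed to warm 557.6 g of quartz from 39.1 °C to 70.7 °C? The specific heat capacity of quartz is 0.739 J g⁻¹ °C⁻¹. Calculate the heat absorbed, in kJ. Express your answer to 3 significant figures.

q = m c ΔT = 557.6 × 0.739 × (70.7 − 39.1)
q = 557.6 × 0.739 × 31.6 = 13020 J = 13.0 kJ

q = 13.0 kJ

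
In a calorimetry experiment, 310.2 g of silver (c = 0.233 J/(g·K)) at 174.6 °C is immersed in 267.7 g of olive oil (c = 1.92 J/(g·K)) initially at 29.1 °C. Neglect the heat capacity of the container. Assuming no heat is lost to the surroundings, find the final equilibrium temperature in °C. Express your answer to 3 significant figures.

T_f = 47.0 °C

Heat lost by silver = heat gained by olive oil.
(310.2)(0.233)(174.6 − T) = (267.7)(1.92)(T − 29.1)
72.2766 (174.6 − T) = 513.984 (T − 29.1)
12619 − 72.2766 T = 513.984 T − 14957
27576 = 586.2606 T
T = 47.04 °C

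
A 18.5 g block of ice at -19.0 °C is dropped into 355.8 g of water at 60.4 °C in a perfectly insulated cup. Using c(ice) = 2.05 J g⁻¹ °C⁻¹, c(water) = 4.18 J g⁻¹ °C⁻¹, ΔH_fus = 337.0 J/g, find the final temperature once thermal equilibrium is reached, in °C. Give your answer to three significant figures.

Heat to bring ice to 0 °C and melt it: q₁ = 18.5×2.05×19.0 + 18.5×337.0 = 6955.1 J
Heat the water can supply cooling to 0 °C: 355.8×4.18×60.4 = 89829.5 J > q₁, so all ice melts.
Energy balance: 355.8×4.18×(60.4 − T) = 6955.1 + 18.5×4.18×(T − 0)
1487.244(60.4 − T) = 6955.1 + 77.33 T
89829.5 − 6955.1 = 1564.574 T
T = 82874.4 / 1564.574 = 52.97 °C

T_f = 53.0 °C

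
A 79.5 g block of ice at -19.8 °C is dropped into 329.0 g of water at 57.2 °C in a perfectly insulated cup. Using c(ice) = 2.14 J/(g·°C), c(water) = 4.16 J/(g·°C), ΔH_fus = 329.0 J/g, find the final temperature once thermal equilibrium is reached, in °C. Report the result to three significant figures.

T_f = 28.7 °C

Heat to bring ice to 0 °C and melt it: q₁ = 79.5×2.14×19.8 + 79.5×329.0 = 29524 J
Heat the water can supply cooling to 0 °C: 329.0×4.16×57.2 = 78286.2 J > q₁, so all ice melts.
Energy balance: 329.0×4.16×(57.2 − T) = 29524 + 79.5×4.16×(T − 0)
1368.64(57.2 − T) = 29524 + 330.72 T
78286.2 − 29524 = 1699.36 T
T = 48762.2 / 1699.36 = 28.69 °C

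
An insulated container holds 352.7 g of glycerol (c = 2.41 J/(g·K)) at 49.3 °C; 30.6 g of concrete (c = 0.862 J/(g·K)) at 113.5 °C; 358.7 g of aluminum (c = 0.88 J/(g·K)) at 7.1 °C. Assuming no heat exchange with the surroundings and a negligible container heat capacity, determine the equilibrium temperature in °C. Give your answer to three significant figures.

Σ mᵢcᵢ(T − Tᵢ) = 0  ⇒  T = Σ mᵢcᵢTᵢ / Σ mᵢcᵢ
Σ mᵢcᵢ = 352.7×2.41 + 30.6×0.862 + 358.7×0.88 = 1192.0402
Σ mᵢcᵢTᵢ = 850.007×49.3 + 26.3772×113.5 + 315.656×7.1 = 47140
T = 47140 / 1192.0402 = 39.546 °C

T_f = 39.5 °C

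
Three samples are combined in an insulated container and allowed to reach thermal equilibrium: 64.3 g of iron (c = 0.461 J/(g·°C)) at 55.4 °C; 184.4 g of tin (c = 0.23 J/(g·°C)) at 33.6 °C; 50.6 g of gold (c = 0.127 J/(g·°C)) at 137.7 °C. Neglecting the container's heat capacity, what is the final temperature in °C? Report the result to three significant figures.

T_f = 50.4 °C

Σ mᵢcᵢ(T − Tᵢ) = 0  ⇒  T = Σ mᵢcᵢTᵢ / Σ mᵢcᵢ
Σ mᵢcᵢ = 64.3×0.461 + 184.4×0.23 + 50.6×0.127 = 78.4805
Σ mᵢcᵢTᵢ = 29.6423×55.4 + 42.412×33.6 + 6.4262×137.7 = 3952.1
T = 3952.1 / 78.4805 = 50.36 °C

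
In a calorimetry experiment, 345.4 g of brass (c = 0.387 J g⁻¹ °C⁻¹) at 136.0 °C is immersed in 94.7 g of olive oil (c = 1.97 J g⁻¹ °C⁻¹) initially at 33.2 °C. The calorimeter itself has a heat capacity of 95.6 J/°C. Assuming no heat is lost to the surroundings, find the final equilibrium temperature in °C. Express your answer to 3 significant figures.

Heat lost by brass = heat gained by olive oil + calorimeter.
(345.4)(0.387)(136.0 − T) = [(94.7)(1.97) + 95.6](T − 33.2)
133.6698 (136.0 − T) = 282.159 (T − 33.2)
18179 − 133.6698 T = 282.159 T − 9367.7
27546.7 = 415.8288 T
T = 66.245 °C

T_f = 66.2 °C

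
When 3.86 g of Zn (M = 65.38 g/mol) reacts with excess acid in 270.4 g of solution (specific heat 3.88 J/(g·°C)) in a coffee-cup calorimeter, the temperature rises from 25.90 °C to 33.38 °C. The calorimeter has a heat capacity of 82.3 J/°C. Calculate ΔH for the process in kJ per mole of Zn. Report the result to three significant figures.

|ΔT| = |33.38 − 25.90| = 7.48 °C
|q_surr| = (270.4 × 3.88 + 82.3) × 7.48 = 1131.452 × 7.48 = 8463 J
n(Zn) = 3.86 / 65.38 = 0.05904 mol
Temperature rose, so q_rxn = −|q_surr| = -8.463 kJ
ΔH = q_rxn / n = -143.3 kJ/mol

ΔH = -143 kJ/mol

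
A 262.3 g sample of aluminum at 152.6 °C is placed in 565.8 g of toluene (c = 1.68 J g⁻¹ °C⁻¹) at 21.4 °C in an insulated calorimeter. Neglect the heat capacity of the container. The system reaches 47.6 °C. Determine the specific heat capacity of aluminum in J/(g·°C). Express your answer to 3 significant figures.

q_gained = (565.8 × 1.68) × (47.6 − 21.4) = 24900 J
q_lost = 262.3 × c × (152.6 − 47.6) = 27541.5 c
Set equal: c = 24900 / 27541.5 = 0.904 J/(g·°C)

c = 0.904 J/(g·°C)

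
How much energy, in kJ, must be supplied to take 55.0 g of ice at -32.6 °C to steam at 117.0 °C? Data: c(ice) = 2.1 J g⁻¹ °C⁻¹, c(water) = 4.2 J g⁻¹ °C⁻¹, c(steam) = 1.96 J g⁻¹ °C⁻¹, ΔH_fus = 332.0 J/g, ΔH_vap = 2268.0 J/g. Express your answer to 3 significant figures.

q = 172 kJ

q1 (heat ice -32.6→0.0 °C): 55.0 × 2.1 × 32.6 = 3765 J
q2 (melt at 0 °C): 55.0 × 332.0 = 18260 J
q3 (heat water 0.0→100.0 °C): 55.0 × 4.2 × 100.0 = 23100 J
q4 (vaporize at 100 °C): 55.0 × 2268.0 = 124740 J
q5 (heat steam 100.0→117.0 °C): 55.0 × 1.96 × 17.0 = 1833 J
Total: 3765 + 18260 + 23100 + 124740 + 1833 = 171698 J = 172 kJ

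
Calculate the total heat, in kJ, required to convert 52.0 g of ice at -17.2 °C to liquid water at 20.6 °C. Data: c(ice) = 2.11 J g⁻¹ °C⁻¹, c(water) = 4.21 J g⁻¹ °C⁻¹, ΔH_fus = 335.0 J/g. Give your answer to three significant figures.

q1 (heat ice -17.2→0.0 °C): 52.0 × 2.11 × 17.2 = 1887 J
q2 (melt at 0 °C): 52.0 × 335.0 = 17420 J
q3 (heat water 0.0→20.6 °C): 52.0 × 4.21 × 20.6 = 4510 J
Total: 1887 + 17420 + 4510 = 23817 J = 23.8 kJ

q = 23.8 kJ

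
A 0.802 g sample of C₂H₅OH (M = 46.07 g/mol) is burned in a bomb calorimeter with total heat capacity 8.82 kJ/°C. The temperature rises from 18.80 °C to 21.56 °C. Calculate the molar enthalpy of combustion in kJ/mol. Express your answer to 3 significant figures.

ΔT = 21.56 − 18.80 = 2.76 °C
q_cal = C_cal × ΔT = 8.82 × 2.76 = 24.3432 kJ
n = 0.802 / 46.07 = 0.01741 mol
q_rxn = −q_cal = -24.3432 kJ
ΔH = -24.3432 / 0.01741 = -1398 kJ/mol

ΔH = -1400 kJ/mol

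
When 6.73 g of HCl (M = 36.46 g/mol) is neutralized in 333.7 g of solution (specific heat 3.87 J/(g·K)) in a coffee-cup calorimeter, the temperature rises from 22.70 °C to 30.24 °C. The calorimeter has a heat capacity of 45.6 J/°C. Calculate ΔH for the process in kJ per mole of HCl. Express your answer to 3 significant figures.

ΔH = -54.6 kJ/mol

|ΔT| = |30.24 − 22.70| = 7.54 °C
|q_surr| = (333.7 × 3.87 + 45.6) × 7.54 = 1337.019 × 7.54 = 10080 J
n(HCl) = 6.73 / 36.46 = 0.1846 mol
Temperature rose, so q_rxn = −|q_surr| = -10.08 kJ
ΔH = q_rxn / n = -54.60 kJ/mol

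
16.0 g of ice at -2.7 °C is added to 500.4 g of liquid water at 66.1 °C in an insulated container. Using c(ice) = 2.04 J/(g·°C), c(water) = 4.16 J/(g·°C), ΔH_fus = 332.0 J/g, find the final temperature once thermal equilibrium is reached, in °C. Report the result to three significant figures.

Heat to bring ice to 0 °C and melt it: q₁ = 16.0×2.04×2.7 + 16.0×332.0 = 5400.1 J
Heat the water can supply cooling to 0 °C: 500.4×4.16×66.1 = 137598 J > q₁, so all ice melts.
Energy balance: 500.4×4.16×(66.1 − T) = 5400.1 + 16.0×4.16×(T − 0)
2081.664(66.1 − T) = 5400.1 + 66.56 T
137598 − 5400.1 = 2148.224 T
T = 132197.9 / 2148.224 = 61.54 °C

T_f = 61.5 °C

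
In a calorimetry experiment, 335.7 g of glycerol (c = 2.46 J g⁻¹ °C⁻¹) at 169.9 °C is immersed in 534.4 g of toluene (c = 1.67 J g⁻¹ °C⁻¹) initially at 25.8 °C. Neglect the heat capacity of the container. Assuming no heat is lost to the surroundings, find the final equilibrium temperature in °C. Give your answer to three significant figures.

T_f = 95.1 °C

Heat lost by glycerol = heat gained by toluene.
(335.7)(2.46)(169.9 − T) = (534.4)(1.67)(T − 25.8)
825.822 (169.9 − T) = 892.448 (T − 25.8)
140310 − 825.822 T = 892.448 T − 23025
163335 = 1718.270 T
T = 95.06 °C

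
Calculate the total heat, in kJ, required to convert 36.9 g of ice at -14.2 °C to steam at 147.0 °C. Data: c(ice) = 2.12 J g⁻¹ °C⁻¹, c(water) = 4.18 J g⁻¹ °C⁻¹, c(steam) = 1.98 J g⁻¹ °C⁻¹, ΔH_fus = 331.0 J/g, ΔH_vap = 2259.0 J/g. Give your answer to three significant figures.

q = 116 kJ

q1 (heat ice -14.2→0.0 °C): 36.9 × 2.12 × 14.2 = 1111 J
q2 (melt at 0 °C): 36.9 × 331.0 = 12214 J
q3 (heat water 0.0→100.0 °C): 36.9 × 4.18 × 100.0 = 15424 J
q4 (vaporize at 100 °C): 36.9 × 2259.0 = 83357 J
q5 (heat steam 100.0→147.0 °C): 36.9 × 1.98 × 47.0 = 3434 J
Total: 1111 + 12214 + 15424 + 83357 + 3434 = 115540 J = 116 kJ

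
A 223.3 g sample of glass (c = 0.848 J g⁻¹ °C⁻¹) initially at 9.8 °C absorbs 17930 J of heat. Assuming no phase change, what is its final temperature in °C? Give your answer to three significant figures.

ΔT = q / (m c) = 17930 / (223.3 × 0.848) = 94.69 °C
T_f = 9.8 + 94.69 = 104.49 °C

T_f = 104 °C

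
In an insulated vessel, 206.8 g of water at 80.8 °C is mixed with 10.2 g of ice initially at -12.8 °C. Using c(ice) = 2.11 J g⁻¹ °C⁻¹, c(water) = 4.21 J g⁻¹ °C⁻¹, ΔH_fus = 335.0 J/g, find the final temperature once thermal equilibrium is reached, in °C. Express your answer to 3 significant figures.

Heat to bring ice to 0 °C and melt it: q₁ = 10.2×2.11×12.8 + 10.2×335.0 = 3692.5 J
Heat the water can supply cooling to 0 °C: 206.8×4.21×80.8 = 70346.7 J > q₁, so all ice melts.
Energy balance: 206.8×4.21×(80.8 − T) = 3692.5 + 10.2×4.21×(T − 0)
870.628(80.8 − T) = 3692.5 + 42.942 T
70346.7 − 3692.5 = 913.570 T
T = 66654.2 / 913.570 = 72.96 °C

T_f = 73.0 °C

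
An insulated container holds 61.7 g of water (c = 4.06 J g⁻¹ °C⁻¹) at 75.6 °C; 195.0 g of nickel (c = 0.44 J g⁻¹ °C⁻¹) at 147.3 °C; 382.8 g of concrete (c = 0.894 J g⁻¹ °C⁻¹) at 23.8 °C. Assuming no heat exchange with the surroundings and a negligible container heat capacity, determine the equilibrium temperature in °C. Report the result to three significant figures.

T_f = 58.5 °C

Σ mᵢcᵢ(T − Tᵢ) = 0  ⇒  T = Σ mᵢcᵢTᵢ / Σ mᵢcᵢ
Σ mᵢcᵢ = 61.7×4.06 + 195.0×0.44 + 382.8×0.894 = 678.5252
Σ mᵢcᵢTᵢ = 250.502×75.6 + 85.8×147.3 + 342.2232×23.8 = 39721
T = 39721 / 678.5252 = 58.54 °C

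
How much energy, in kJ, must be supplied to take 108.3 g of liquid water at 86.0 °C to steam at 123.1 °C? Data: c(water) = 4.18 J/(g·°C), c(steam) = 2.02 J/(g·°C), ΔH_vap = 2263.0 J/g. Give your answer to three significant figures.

q1 (heat water 86.0→100.0 °C): 108.3 × 4.18 × 14.0 = 6338 J
q2 (vaporize at 100 °C): 108.3 × 2263.0 = 245083 J
q3 (heat steam 100.0→123.1 °C): 108.3 × 2.02 × 23.1 = 5053 J
Total: 6338 + 245083 + 5053 = 256474 J = 256 kJ

q = 256 kJ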